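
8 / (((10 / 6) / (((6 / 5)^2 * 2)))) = 1728 / 125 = 13.82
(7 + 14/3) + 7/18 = 217/18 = 12.06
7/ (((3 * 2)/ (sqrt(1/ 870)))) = 7 * sqrt(870)/ 5220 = 0.04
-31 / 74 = -0.42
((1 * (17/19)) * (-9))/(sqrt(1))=-153/19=-8.05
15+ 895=910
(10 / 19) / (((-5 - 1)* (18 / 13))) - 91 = -93431 / 1026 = -91.06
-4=-4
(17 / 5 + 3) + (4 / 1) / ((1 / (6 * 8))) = 198.40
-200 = -200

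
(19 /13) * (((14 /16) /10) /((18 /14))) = 931 /9360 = 0.10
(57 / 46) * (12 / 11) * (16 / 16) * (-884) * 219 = -66209832 / 253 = -261698.94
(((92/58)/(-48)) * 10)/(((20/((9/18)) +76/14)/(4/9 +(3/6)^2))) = -20125/3983904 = -0.01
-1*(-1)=1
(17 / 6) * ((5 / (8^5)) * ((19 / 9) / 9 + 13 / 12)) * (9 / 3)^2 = 36295 / 7077888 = 0.01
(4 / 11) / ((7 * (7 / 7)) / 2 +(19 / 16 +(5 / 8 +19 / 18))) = 576 / 10087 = 0.06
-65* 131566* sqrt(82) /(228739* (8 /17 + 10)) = -72690215* sqrt(82) /20357771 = -32.33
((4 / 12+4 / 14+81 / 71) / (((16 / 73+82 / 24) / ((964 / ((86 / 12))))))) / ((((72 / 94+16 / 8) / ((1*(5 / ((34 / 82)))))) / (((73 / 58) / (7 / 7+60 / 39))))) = 51951524363776 / 369125361605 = 140.74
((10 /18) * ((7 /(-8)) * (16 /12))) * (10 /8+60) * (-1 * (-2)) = -79.40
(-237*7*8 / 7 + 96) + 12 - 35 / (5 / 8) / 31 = -55484 / 31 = -1789.81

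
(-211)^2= 44521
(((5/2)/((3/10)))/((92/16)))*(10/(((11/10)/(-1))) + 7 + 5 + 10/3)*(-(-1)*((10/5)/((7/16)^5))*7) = 43201331200/5467077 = 7902.09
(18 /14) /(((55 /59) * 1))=531 /385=1.38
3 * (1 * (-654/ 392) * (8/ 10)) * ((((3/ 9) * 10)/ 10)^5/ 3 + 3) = -238492/ 19845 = -12.02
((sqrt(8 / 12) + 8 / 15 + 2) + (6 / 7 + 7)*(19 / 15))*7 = 7*sqrt(6) / 3 + 437 / 5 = 93.12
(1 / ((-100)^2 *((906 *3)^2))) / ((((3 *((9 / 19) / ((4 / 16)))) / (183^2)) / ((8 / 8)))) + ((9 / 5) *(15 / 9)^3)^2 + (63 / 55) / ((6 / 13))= 701391229401689 / 9751531680000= 71.93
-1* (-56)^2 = -3136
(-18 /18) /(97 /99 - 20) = 99 /1883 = 0.05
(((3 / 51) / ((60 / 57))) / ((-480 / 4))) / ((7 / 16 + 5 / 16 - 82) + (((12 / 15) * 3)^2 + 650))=-19 / 23440008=-0.00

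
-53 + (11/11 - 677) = -729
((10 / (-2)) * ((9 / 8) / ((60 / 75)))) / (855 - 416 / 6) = -675 / 75424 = -0.01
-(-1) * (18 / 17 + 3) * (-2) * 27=-3726 / 17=-219.18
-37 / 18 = -2.06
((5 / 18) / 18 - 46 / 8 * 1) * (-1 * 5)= 4645 / 162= 28.67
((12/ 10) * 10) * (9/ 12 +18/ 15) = 117/ 5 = 23.40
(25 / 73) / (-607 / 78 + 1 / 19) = -7410 / 167243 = -0.04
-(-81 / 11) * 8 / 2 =324 / 11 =29.45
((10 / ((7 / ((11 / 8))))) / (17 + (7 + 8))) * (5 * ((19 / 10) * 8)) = 1045 / 224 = 4.67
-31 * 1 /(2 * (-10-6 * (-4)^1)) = -31 /28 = -1.11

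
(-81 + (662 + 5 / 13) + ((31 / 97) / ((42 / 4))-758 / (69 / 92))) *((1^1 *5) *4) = -75780080 / 8827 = -8585.03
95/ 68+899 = 900.40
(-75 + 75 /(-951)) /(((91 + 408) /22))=-3.31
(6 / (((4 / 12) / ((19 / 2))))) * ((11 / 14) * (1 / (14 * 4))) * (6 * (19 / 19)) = 14.40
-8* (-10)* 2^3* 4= 2560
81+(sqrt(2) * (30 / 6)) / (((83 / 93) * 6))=155 * sqrt(2) / 166+81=82.32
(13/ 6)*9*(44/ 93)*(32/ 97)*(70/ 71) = 640640/ 213497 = 3.00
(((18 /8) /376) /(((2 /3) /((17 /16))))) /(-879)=-153 /14101504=-0.00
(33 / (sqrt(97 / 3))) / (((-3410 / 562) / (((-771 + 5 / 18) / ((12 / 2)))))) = 3898313 * sqrt(291) / 541260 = 122.86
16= 16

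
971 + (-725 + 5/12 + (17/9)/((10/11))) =44729/180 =248.49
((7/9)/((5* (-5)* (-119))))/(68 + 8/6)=1/265200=0.00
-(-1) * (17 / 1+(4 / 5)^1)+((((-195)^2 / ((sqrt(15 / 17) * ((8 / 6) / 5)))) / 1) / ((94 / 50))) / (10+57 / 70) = 89 / 5+33271875 * sqrt(255) / 71158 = 7484.41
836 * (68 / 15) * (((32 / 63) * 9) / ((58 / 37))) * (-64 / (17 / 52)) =-2163634.99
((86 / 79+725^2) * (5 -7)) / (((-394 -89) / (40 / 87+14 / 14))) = 1171912566 / 368851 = 3177.20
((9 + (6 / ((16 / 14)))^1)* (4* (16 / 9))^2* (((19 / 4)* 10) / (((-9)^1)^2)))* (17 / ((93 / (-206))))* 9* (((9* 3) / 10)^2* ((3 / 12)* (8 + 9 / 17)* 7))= -483081536 / 31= -15583275.35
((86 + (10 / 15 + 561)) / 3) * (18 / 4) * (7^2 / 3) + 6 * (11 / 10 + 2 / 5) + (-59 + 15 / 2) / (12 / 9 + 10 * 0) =380117 / 24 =15838.21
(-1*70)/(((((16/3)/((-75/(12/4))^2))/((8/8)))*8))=-65625/64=-1025.39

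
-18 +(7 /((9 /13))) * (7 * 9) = 619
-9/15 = -3/5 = -0.60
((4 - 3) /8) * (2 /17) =1 /68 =0.01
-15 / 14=-1.07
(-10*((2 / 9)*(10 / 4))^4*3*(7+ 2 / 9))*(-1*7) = 2843750 / 19683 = 144.48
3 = 3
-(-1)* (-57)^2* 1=3249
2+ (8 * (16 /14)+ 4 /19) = 1510 /133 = 11.35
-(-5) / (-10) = -1 / 2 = -0.50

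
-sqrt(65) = -8.06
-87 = -87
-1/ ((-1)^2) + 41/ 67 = -26/ 67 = -0.39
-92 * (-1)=92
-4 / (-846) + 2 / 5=856 / 2115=0.40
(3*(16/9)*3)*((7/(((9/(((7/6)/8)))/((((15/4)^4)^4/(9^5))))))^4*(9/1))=14947279782271207827781811516842935816384851932525634765625/1393796574908163946345982392040522594123776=10724147304821775.15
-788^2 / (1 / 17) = -10556048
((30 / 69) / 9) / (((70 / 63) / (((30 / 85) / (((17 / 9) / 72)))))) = 3888 / 6647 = 0.58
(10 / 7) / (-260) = -1 / 182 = -0.01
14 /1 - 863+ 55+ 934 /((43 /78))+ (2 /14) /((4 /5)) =900.41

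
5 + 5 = 10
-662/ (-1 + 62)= -662/ 61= -10.85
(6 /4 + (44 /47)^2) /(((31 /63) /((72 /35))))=3401676 /342395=9.93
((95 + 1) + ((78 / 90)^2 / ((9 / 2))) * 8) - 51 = 46.34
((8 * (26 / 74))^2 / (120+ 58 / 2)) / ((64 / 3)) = 507 / 203981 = 0.00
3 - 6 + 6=3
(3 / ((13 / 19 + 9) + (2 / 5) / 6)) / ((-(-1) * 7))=855 / 19453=0.04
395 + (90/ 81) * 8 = 3635/ 9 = 403.89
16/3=5.33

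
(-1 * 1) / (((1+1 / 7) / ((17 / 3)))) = -119 / 24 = -4.96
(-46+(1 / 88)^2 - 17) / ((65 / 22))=-487871 / 22880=-21.32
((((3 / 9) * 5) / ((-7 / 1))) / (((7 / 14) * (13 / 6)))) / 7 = -20 / 637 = -0.03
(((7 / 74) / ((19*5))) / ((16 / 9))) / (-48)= -21 / 1799680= -0.00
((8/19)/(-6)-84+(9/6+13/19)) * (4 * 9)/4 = -28005/38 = -736.97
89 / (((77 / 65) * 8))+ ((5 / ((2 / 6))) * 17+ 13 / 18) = 265.11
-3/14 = -0.21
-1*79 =-79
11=11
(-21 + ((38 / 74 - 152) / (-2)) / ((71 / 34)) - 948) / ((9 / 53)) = -129864734 / 23643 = -5492.74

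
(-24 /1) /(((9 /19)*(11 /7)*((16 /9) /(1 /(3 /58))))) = -3857 /11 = -350.64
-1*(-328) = 328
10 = 10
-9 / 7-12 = -93 / 7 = -13.29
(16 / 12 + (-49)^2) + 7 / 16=115333 / 48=2402.77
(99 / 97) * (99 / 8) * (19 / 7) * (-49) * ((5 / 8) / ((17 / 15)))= -97764975 / 105536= -926.37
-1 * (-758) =758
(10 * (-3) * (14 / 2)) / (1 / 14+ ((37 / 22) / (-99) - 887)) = 800415 / 3380593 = 0.24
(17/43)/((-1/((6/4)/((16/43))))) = -1.59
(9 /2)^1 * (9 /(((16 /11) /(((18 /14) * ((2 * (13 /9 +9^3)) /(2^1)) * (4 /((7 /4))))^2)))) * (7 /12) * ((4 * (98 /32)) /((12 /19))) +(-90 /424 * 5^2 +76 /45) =96940796042939 /66780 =1451644145.60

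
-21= -21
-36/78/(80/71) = -213/520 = -0.41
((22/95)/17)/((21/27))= 0.02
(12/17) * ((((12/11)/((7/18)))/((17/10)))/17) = 25920/378301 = 0.07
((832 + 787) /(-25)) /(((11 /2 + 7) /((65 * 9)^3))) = -5186022894 /5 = -1037204578.80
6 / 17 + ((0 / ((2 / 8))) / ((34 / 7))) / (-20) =6 / 17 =0.35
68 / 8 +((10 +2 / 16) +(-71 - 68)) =-963 / 8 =-120.38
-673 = -673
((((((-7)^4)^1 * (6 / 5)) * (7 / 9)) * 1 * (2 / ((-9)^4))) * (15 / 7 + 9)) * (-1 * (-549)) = 15231944 / 3645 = 4178.86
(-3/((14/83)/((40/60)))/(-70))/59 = 83/28910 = 0.00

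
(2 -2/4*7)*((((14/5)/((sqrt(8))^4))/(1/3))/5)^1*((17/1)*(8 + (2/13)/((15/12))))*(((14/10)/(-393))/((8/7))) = 577269/34060000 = 0.02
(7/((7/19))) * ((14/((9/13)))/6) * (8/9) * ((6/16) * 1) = 1729/81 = 21.35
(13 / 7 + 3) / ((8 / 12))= 7.29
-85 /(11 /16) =-1360 /11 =-123.64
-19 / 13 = -1.46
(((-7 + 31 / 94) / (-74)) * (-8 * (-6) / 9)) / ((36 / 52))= 0.69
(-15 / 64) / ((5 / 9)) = -27 / 64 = -0.42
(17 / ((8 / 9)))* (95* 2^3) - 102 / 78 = 188938 / 13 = 14533.69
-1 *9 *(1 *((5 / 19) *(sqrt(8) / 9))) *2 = -1.49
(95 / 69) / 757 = 95 / 52233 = 0.00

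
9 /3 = 3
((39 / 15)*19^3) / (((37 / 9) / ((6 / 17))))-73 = 4585433 / 3145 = 1458.01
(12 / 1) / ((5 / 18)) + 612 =3276 / 5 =655.20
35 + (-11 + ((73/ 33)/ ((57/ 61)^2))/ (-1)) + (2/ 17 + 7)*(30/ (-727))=28055967715/ 1325094903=21.17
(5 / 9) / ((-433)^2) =5 / 1687401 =0.00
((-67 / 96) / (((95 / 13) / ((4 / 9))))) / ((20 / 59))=-51389 / 410400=-0.13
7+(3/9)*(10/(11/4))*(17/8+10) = 716/33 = 21.70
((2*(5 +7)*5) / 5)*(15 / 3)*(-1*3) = -360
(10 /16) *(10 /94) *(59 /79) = 1475 /29704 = 0.05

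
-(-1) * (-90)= -90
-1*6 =-6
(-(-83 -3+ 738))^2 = 425104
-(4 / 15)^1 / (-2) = 2 / 15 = 0.13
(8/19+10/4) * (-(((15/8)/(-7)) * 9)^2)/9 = -224775/119168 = -1.89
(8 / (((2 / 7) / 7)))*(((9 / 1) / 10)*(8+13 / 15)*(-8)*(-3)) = 938448 / 25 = 37537.92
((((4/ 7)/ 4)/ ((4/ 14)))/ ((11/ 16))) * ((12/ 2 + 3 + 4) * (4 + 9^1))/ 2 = 676/ 11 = 61.45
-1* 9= -9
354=354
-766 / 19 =-40.32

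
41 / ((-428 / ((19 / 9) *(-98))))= 38171 / 1926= 19.82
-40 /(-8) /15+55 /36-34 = -1157 /36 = -32.14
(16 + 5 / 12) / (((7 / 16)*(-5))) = -788 / 105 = -7.50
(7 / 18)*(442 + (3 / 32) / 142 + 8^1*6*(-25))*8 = -2358.22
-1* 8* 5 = -40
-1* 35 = -35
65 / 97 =0.67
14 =14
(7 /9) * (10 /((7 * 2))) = 5 /9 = 0.56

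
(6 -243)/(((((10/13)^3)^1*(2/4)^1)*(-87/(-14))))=-1214941/7250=-167.58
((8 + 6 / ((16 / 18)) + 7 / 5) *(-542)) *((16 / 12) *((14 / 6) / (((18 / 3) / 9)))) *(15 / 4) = -612731 / 4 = -153182.75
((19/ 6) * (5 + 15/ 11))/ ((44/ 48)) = 2660/ 121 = 21.98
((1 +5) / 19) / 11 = 6 / 209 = 0.03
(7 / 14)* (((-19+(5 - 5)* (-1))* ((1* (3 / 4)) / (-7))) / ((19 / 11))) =33 / 56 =0.59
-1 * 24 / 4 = -6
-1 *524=-524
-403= -403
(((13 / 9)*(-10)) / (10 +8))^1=-65 / 81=-0.80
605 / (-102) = -605 / 102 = -5.93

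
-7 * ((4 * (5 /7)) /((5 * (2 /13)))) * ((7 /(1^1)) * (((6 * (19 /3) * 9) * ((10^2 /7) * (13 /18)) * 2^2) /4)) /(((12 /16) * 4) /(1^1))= -642200 /3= -214066.67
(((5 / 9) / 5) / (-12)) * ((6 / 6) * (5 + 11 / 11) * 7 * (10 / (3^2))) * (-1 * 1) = 35 / 81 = 0.43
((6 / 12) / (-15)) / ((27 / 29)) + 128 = 103651 / 810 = 127.96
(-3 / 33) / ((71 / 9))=-0.01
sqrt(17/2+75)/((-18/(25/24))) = -25*sqrt(334)/864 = -0.53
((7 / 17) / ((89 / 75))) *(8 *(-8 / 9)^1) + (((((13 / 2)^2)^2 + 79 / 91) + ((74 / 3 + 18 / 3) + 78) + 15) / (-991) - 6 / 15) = -52333788751 / 10915508240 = -4.79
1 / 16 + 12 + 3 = 241 / 16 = 15.06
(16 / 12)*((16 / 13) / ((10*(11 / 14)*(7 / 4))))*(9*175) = 26880 / 143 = 187.97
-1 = -1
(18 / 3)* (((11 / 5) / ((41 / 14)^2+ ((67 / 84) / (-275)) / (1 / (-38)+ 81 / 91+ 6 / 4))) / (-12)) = -5425035 / 42292111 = -0.13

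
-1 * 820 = -820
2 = 2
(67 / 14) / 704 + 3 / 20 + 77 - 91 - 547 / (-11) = 1768367 / 49280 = 35.88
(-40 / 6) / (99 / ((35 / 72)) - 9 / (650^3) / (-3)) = -38447500000 / 1174516200063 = -0.03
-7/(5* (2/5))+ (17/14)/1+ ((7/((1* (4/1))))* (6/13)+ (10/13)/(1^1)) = -129/182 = -0.71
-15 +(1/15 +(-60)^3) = -3240224/15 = -216014.93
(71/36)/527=71/18972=0.00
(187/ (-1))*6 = -1122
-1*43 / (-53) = 43 / 53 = 0.81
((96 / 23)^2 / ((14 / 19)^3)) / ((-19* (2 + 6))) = -51984 / 181447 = -0.29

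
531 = 531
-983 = -983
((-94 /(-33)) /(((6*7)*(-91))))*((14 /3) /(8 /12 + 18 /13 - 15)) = 94 /349965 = 0.00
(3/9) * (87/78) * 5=1.86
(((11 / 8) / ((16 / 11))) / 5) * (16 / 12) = 121 / 480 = 0.25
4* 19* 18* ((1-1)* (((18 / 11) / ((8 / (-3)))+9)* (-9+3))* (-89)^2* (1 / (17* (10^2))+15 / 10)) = 0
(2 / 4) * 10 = 5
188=188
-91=-91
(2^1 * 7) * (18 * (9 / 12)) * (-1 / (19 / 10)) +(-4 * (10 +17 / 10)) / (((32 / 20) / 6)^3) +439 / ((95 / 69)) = -6835713 / 3040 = -2248.59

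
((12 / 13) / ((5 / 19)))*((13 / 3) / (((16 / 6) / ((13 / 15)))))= 4.94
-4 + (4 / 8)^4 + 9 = 81 / 16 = 5.06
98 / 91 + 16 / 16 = 27 / 13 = 2.08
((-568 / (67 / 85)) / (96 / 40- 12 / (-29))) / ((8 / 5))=-257375 / 1608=-160.06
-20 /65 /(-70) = 0.00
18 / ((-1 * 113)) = -18 / 113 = -0.16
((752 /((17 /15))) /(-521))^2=127238400 /78446449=1.62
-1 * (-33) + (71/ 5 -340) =-1464/ 5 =-292.80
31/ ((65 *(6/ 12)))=62/ 65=0.95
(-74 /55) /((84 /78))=-481 /385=-1.25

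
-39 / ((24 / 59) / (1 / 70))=-767 / 560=-1.37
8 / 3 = 2.67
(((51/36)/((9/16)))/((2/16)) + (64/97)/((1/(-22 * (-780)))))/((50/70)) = 15879.09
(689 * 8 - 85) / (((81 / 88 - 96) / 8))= -1273536 / 2789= -456.63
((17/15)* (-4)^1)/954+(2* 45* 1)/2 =321941/7155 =45.00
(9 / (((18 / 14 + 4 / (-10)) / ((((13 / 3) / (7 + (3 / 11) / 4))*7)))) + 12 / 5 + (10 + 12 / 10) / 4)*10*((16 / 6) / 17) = 2214368 / 28923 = 76.56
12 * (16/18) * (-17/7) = -25.90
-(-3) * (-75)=-225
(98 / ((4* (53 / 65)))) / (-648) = -3185 / 68688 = -0.05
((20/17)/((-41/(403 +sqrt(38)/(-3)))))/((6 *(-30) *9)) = 403/56457 - sqrt(38)/169371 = 0.01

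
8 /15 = 0.53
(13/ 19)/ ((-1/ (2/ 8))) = -0.17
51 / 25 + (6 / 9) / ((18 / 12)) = 559 / 225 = 2.48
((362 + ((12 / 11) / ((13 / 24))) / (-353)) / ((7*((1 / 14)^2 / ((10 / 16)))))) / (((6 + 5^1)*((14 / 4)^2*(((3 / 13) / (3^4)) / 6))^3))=2100700793478643200 / 717877391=2926266824.69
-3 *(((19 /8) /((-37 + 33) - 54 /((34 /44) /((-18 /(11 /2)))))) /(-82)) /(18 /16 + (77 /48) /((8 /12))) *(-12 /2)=-2907 /4424515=-0.00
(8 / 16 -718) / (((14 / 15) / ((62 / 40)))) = -19065 / 16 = -1191.56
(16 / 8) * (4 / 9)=8 / 9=0.89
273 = 273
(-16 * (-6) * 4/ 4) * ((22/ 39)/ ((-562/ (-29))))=10208/ 3653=2.79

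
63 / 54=7 / 6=1.17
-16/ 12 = -4/ 3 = -1.33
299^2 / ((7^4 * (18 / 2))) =89401 / 21609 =4.14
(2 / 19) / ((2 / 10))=10 / 19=0.53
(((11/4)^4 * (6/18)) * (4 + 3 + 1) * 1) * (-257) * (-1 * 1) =3762737/96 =39195.18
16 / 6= 8 / 3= 2.67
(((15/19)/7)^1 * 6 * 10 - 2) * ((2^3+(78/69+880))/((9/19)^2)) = 246340700/13041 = 18889.71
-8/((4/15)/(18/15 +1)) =-66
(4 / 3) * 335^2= 149633.33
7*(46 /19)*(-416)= -133952 /19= -7050.11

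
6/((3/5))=10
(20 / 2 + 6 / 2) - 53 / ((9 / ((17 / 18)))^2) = 325855 / 26244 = 12.42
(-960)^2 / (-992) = -28800 / 31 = -929.03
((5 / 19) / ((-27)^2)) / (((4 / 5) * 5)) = 5 / 55404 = 0.00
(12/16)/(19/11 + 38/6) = 0.09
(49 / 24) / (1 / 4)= 49 / 6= 8.17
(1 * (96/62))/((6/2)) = 16/31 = 0.52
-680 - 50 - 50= -780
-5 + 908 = 903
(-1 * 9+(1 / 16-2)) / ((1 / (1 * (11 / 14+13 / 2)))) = -1275 / 16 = -79.69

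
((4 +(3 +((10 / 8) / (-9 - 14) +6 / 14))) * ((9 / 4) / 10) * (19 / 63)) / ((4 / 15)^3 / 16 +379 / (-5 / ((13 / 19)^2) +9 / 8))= -0.01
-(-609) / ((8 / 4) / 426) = 129717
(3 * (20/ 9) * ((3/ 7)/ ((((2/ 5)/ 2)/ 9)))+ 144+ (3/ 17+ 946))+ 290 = 179541/ 119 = 1508.75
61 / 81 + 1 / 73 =0.77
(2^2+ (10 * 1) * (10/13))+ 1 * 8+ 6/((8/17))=1687/52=32.44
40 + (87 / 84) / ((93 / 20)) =26185 / 651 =40.22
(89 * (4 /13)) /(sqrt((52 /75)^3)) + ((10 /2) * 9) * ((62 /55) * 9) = 33375 * sqrt(39) /4394 + 5022 /11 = 503.98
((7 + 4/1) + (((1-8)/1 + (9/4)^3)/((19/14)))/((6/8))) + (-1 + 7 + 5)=26.31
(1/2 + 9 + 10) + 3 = 45/2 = 22.50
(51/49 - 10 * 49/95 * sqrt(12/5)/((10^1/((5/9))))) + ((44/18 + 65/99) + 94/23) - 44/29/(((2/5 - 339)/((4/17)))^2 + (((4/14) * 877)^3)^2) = 7.78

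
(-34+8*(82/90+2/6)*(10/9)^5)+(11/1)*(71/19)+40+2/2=655977074/10097379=64.97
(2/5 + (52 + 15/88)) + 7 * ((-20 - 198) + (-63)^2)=11576211/440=26309.57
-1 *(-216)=216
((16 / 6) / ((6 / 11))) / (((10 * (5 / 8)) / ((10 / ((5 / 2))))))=704 / 225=3.13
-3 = -3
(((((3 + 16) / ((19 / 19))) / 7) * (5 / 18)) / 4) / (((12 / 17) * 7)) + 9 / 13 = 402019 / 550368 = 0.73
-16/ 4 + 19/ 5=-1/ 5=-0.20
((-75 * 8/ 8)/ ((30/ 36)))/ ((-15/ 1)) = 6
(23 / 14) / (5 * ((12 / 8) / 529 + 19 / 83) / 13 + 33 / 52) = 26256386 / 11567087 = 2.27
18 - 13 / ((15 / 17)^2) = 293 / 225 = 1.30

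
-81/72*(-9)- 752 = -5935/8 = -741.88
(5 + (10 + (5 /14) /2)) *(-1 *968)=-102850 /7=-14692.86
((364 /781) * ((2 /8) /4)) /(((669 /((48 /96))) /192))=728 /174163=0.00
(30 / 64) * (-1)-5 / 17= -415 / 544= -0.76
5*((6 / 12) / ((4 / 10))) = 25 / 4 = 6.25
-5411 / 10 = -541.10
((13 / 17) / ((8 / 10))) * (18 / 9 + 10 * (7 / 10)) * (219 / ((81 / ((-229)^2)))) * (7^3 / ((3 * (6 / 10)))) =232433450.26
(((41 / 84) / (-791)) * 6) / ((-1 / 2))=41 / 5537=0.01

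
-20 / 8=-5 / 2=-2.50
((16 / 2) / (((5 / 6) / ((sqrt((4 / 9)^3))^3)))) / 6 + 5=496171 / 98415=5.04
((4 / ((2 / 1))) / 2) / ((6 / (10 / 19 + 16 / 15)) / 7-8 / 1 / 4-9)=-1589 / 16624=-0.10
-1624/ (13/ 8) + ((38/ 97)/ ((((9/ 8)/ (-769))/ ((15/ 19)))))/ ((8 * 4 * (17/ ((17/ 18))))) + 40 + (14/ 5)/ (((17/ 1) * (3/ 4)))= -11107523669/ 11575980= -959.53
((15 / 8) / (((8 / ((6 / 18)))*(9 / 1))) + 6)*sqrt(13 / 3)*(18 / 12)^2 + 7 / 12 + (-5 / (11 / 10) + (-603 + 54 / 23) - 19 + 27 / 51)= -32158657 / 51612 + 3461*sqrt(39) / 768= -594.94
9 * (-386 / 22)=-1737 / 11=-157.91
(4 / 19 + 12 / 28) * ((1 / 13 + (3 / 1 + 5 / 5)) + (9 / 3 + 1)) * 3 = 3825 / 247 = 15.49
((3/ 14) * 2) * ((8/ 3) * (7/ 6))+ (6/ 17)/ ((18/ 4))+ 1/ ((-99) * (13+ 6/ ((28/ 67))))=909770/ 644589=1.41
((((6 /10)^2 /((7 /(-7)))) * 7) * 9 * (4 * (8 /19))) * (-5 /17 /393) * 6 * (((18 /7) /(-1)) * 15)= -279936 /42313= -6.62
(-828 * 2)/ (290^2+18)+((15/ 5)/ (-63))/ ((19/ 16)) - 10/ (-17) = 150759038/ 285286197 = 0.53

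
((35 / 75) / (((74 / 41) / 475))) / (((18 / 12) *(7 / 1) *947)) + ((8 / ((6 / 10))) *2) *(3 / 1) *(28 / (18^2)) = 19656895 / 2838159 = 6.93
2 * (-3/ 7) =-6/ 7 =-0.86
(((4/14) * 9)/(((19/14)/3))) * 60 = 6480/19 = 341.05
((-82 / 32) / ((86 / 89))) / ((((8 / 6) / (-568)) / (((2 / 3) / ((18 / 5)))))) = 1295395 / 6192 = 209.20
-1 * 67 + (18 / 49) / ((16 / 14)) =-1867 / 28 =-66.68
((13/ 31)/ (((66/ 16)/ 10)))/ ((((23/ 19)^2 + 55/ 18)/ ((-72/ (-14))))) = 81095040/ 70122899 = 1.16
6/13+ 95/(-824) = 0.35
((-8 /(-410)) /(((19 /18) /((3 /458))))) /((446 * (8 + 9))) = 54 /3381401405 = 0.00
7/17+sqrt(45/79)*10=7.96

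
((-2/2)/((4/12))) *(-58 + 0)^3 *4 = 2341344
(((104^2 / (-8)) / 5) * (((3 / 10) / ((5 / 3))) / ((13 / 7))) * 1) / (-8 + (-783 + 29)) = 546 / 15875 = 0.03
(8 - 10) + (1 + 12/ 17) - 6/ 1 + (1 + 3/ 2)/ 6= -1199/ 204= -5.88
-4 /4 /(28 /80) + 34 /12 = -1 /42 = -0.02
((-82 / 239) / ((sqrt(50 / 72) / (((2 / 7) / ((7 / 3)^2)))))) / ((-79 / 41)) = 0.01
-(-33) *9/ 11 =27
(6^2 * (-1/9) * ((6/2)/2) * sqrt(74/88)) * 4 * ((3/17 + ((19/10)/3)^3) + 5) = -2492603 * sqrt(407)/420750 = -119.52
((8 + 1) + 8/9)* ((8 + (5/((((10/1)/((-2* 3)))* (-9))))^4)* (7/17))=404327/12393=32.63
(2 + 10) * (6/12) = 6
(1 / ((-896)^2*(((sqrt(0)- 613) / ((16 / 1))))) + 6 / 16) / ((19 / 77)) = 126876277 / 83485696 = 1.52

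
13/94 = 0.14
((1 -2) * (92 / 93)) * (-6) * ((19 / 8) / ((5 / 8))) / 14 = 1748 / 1085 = 1.61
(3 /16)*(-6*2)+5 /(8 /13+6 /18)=447 /148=3.02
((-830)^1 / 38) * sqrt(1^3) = -415 / 19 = -21.84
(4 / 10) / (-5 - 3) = -1 / 20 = -0.05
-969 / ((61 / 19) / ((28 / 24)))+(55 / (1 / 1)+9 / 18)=-18094 / 61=-296.62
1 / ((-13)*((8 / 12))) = -3 / 26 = -0.12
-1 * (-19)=19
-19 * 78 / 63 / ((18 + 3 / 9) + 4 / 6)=-26 / 21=-1.24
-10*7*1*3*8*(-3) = 5040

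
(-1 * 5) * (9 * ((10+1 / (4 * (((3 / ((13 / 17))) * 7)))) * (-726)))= 77825385 / 238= 326997.42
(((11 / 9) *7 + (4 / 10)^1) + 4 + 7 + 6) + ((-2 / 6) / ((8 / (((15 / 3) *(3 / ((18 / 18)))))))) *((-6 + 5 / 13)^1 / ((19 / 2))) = 26.32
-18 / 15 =-6 / 5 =-1.20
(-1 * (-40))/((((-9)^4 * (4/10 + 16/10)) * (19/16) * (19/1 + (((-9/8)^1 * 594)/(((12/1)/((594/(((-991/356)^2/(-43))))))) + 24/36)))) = 62853184/4494824936198109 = 0.00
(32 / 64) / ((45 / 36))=2 / 5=0.40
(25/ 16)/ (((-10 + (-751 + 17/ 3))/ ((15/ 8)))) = -1125/ 290048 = -0.00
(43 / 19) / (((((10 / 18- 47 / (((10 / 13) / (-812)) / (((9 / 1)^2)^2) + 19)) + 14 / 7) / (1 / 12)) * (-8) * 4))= -84875575413 / 1179046482304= -0.07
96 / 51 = 32 / 17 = 1.88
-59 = -59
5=5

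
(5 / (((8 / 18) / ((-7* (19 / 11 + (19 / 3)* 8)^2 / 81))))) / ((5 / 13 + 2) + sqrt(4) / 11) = -1360195655 / 1307988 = -1039.91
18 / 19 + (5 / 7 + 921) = 122714 / 133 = 922.66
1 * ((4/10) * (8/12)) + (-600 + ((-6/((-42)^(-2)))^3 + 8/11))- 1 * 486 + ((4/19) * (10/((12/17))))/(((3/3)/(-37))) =-1238984246504828/1045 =-1185630857899.36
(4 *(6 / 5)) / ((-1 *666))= -4 / 555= -0.01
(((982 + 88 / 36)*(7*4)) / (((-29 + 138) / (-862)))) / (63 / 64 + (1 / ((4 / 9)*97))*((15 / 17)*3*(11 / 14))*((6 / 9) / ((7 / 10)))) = -1105848743229440 / 5226829803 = -211571.60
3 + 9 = 12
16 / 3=5.33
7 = 7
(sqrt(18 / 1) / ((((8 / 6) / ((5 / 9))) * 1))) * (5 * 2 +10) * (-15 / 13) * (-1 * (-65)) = -1875 * sqrt(2) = -2651.65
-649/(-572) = 59/52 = 1.13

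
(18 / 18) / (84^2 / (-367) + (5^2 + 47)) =367 / 19368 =0.02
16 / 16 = 1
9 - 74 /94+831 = 839.21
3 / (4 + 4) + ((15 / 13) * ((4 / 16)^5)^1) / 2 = 9999 / 26624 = 0.38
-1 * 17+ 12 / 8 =-31 / 2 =-15.50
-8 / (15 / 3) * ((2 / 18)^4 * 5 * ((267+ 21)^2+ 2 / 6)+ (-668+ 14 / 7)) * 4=379670816 / 98415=3857.86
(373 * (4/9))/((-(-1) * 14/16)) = 11936/63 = 189.46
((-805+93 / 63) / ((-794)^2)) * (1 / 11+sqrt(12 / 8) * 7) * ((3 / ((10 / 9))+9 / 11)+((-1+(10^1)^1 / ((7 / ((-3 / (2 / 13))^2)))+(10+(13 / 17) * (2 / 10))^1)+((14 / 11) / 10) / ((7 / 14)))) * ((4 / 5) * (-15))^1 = 5583661824 / 7220856335+2791830912 * sqrt(6) / 93777355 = 73.70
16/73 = 0.22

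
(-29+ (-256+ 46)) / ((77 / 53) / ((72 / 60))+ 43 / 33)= -278674 / 2931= -95.08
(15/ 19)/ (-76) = -15/ 1444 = -0.01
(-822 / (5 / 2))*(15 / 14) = -2466 / 7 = -352.29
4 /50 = 2 /25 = 0.08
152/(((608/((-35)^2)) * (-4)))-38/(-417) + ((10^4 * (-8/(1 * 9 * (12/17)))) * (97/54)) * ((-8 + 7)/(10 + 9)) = 34318088111/30804624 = 1114.06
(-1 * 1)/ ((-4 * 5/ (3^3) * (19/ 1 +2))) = 9/ 140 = 0.06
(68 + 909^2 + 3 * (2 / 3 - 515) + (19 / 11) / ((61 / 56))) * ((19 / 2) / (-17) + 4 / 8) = -553445890 / 11407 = -48518.09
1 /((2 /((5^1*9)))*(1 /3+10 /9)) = 405 /26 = 15.58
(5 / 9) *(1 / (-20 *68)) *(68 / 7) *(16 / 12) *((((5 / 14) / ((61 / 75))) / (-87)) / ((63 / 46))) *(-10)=-28750 / 147444381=-0.00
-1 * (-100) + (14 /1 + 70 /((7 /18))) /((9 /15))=1270 /3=423.33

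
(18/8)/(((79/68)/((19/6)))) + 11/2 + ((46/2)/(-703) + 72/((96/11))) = 4409681/222148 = 19.85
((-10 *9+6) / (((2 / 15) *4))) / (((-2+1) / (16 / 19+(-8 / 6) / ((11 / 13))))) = -24150 / 209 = -115.55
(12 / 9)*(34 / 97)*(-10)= -1360 / 291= -4.67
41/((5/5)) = 41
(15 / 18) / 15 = 1 / 18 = 0.06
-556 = -556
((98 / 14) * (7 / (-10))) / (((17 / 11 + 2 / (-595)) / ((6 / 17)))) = -11319 / 10093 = -1.12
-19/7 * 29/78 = -551/546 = -1.01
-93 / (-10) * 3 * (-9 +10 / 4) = -181.35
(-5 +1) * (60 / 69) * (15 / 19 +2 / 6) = -5120 / 1311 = -3.91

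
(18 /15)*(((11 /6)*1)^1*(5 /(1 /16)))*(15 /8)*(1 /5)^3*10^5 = 264000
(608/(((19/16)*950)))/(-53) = -256/25175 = -0.01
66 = 66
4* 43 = 172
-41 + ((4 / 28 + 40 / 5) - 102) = -944 / 7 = -134.86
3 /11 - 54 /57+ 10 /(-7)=-3077 /1463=-2.10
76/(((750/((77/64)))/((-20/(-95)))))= 77/3000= 0.03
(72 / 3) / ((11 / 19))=456 / 11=41.45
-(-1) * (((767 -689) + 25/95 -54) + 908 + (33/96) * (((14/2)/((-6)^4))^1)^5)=2072369102362739317079/2222944331558289408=932.26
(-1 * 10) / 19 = -10 / 19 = -0.53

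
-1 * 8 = -8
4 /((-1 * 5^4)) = -4 /625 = -0.01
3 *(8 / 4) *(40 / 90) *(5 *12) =160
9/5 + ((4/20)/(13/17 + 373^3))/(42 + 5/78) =255401822092/141889901155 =1.80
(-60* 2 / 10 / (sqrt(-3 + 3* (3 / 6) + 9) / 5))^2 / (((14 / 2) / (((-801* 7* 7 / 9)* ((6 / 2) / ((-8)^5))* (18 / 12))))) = 84105 / 2048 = 41.07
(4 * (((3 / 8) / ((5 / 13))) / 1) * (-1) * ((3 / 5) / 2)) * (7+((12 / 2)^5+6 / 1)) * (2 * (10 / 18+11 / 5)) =-6277934 / 125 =-50223.47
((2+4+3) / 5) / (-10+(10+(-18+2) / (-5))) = 9 / 16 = 0.56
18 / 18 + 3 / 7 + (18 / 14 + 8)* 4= 270 / 7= 38.57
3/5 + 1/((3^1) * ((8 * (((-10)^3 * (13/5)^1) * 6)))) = 224639/374400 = 0.60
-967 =-967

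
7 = 7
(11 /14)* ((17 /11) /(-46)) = -17 /644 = -0.03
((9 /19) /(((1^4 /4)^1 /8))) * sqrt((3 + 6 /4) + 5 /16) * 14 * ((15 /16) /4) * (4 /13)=945 * sqrt(77) /247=33.57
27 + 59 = 86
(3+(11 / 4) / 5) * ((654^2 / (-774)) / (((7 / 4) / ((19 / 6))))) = -16027469 / 4515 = -3549.83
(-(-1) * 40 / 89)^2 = 1600 / 7921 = 0.20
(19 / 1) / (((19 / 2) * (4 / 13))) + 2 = 17 / 2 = 8.50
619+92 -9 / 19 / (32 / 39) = 431937 / 608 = 710.42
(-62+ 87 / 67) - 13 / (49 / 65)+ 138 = 197156 / 3283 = 60.05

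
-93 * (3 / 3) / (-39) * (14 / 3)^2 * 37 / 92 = 56203 / 2691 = 20.89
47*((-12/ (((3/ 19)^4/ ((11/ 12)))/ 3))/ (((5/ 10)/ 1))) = -4990811.63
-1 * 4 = -4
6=6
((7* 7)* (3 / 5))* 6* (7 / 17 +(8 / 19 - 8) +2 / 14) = -2001132 / 1615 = -1239.09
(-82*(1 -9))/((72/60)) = 1640/3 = 546.67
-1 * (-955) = 955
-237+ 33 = -204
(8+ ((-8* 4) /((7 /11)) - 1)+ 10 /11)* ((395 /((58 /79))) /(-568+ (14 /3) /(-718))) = 109662202455 /2732044238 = 40.14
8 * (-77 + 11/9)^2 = 3720992/81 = 45938.17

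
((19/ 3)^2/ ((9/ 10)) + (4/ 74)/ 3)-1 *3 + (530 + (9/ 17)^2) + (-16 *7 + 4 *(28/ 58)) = 11599356800/ 25117857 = 461.80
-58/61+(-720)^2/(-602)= -15828658/18361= -862.08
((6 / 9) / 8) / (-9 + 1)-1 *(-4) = 383 / 96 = 3.99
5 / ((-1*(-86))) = 5 / 86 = 0.06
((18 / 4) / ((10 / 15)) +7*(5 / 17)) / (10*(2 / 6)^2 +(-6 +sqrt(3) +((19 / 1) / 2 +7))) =1126719 / 1452106 - 48519*sqrt(3) / 726053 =0.66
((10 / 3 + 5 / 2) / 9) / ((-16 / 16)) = -35 / 54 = -0.65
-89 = -89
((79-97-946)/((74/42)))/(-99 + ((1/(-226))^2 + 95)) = 344660848/2519737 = 136.78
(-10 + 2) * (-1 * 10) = 80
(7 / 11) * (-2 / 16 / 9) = -7 / 792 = -0.01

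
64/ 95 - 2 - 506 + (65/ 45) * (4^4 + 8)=-35908/ 285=-125.99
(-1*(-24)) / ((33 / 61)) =488 / 11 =44.36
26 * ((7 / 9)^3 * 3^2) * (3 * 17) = 151606 / 27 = 5615.04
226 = 226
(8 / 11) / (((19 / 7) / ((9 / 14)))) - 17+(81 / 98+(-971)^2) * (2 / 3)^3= 279343.71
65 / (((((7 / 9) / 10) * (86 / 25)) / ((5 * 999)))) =1213486.30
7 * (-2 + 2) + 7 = 7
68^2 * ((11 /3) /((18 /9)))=25432 /3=8477.33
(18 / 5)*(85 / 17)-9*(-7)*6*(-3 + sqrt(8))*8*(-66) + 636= 599406-399168*sqrt(2)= 34897.20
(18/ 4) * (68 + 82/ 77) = 23931/ 77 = 310.79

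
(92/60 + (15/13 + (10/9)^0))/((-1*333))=-0.01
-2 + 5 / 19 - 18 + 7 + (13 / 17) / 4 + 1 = -14917 / 1292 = -11.55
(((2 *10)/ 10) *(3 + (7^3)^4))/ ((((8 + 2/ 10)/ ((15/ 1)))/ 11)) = 22838123886600/ 41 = 557027411868.29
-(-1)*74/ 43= 74/ 43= 1.72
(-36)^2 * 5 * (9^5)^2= 22594362918480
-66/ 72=-0.92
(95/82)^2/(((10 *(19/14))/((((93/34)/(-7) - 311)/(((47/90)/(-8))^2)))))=-456227316000/63126593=-7227.18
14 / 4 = 7 / 2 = 3.50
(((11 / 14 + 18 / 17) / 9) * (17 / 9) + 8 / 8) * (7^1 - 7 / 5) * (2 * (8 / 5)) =50336 / 2025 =24.86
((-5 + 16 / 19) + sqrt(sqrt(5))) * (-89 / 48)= 7031 / 912 - 89 * 5^(1 / 4) / 48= 4.94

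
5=5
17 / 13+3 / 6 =47 / 26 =1.81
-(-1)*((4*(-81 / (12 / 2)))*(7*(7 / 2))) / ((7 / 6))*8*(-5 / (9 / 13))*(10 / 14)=46800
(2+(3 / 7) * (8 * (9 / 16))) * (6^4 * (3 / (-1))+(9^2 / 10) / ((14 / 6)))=-2991087 / 196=-15260.65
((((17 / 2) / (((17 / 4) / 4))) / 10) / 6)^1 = 2 / 15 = 0.13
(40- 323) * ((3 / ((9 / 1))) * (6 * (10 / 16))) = -353.75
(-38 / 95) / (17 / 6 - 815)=0.00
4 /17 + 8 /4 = 38 /17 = 2.24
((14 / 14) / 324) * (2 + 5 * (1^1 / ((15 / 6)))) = 1 / 81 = 0.01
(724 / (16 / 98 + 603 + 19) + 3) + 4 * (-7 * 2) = -790141 / 15243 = -51.84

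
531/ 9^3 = 59/ 81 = 0.73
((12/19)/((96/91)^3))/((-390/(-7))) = 405769/42024960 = 0.01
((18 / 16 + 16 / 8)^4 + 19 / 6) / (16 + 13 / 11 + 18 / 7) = 4.99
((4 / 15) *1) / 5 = 4 / 75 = 0.05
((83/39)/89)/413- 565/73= -809934436/104647179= -7.74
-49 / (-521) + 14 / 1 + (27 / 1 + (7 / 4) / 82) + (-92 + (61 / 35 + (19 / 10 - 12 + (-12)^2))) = 101389173 / 1196216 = 84.76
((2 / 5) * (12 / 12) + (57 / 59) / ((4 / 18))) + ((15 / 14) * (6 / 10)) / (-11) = 106511 / 22715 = 4.69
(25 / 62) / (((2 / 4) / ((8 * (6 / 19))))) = 1200 / 589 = 2.04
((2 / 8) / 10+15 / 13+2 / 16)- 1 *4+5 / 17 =-2.40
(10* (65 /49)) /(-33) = -650 /1617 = -0.40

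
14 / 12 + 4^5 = 1025.17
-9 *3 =-27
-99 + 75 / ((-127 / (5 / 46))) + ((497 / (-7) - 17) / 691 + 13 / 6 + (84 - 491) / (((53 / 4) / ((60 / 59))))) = -2428613385269 / 18934713591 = -128.26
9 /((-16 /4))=-9 /4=-2.25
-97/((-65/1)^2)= -97/4225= -0.02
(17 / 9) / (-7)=-17 / 63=-0.27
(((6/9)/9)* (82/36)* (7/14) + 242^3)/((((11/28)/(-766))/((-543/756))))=477484984255507/24057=19848068514.59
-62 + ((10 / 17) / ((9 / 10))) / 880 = -417379 / 6732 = -62.00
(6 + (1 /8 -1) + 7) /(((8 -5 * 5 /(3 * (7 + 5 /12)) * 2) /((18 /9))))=8633 /2048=4.22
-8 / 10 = -4 / 5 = -0.80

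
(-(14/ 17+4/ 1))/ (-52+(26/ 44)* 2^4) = 451/ 3978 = 0.11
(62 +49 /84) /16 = 751 /192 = 3.91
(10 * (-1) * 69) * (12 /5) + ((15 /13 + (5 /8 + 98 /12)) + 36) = -502337 /312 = -1610.05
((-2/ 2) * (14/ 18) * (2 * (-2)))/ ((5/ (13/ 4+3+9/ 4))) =238/ 45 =5.29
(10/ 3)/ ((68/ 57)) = 95/ 34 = 2.79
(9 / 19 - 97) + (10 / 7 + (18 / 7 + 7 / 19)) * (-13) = -2913 / 19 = -153.32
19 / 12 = 1.58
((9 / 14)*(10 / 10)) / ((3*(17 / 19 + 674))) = 57 / 179522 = 0.00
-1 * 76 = -76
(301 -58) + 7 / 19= 4624 / 19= 243.37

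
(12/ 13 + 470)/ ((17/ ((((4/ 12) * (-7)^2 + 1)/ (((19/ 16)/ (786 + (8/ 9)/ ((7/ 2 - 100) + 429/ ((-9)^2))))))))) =29739010816/ 93575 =317809.36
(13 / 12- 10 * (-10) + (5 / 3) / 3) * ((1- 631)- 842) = -1346512 / 9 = -149612.44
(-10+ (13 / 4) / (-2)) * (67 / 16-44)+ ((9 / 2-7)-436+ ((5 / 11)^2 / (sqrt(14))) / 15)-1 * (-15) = 5 * sqrt(14) / 5082+ 5033 / 128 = 39.32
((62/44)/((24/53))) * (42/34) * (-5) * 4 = -57505/748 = -76.88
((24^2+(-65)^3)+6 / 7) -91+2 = -1918960 / 7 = -274137.14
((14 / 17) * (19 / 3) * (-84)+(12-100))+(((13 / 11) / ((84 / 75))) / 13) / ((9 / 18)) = -1376951 / 2618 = -525.96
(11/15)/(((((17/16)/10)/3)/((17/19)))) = 18.53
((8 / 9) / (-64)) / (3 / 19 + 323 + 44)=-19 / 502272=-0.00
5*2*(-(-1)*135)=1350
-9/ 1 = -9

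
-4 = -4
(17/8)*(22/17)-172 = -677/4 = -169.25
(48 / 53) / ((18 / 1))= 8 / 159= 0.05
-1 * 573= -573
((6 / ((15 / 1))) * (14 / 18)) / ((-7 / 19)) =-38 / 45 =-0.84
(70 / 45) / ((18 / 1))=0.09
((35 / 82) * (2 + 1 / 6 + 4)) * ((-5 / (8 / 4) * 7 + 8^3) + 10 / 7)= 1305.34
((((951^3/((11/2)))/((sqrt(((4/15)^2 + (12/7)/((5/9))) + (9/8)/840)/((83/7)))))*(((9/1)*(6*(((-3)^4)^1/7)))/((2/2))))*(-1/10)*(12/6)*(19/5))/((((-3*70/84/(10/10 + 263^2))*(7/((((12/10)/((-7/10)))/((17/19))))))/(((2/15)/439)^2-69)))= 54291435943914858814820946584064*sqrt(2228401)/313022416330568875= 258912227518440984.78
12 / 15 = 0.80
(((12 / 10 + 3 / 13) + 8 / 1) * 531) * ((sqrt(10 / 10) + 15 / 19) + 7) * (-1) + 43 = -54305896 / 1235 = -43972.39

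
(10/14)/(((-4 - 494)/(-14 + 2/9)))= 310/15687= 0.02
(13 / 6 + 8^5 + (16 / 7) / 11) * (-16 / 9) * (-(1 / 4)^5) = 15139913 / 266112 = 56.89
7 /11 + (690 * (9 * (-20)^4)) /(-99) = -10036363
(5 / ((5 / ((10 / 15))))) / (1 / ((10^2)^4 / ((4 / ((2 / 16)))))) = 6250000 / 3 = 2083333.33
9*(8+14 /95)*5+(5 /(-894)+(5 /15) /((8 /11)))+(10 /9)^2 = 675676579 /1834488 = 368.32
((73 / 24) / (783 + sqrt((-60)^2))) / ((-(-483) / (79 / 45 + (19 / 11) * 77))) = 55334 / 54967815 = 0.00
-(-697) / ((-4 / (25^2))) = -108906.25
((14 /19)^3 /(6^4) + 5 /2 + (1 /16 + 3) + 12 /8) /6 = 62783171 /53335584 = 1.18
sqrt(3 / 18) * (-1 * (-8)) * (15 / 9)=20 * sqrt(6) / 9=5.44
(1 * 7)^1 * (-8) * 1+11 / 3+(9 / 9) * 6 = -46.33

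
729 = 729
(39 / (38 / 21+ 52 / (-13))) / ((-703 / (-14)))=-5733 / 16169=-0.35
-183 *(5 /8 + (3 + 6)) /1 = -14091 /8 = -1761.38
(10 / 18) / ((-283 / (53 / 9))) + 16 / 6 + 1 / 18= 124273 / 45846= 2.71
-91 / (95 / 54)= -4914 / 95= -51.73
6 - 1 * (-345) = 351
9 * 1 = 9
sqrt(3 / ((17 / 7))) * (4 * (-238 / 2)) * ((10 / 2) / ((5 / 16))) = -448 * sqrt(357) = -8464.71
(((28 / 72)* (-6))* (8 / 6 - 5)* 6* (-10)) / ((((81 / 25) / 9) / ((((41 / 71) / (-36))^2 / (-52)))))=16179625 / 2293130736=0.01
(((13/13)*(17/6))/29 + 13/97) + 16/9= 101749/50634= 2.01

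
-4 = -4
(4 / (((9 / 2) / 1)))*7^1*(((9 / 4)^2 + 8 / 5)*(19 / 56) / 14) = 10127 / 10080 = 1.00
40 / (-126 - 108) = -20 / 117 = -0.17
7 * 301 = 2107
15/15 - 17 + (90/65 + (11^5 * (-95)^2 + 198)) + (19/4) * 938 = 1453489913.88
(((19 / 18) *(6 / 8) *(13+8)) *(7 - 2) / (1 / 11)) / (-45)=-1463 / 72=-20.32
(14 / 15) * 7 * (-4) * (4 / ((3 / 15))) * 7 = -10976 / 3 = -3658.67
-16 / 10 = -8 / 5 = -1.60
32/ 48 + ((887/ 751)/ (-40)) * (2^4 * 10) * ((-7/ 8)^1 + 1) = 343/ 4506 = 0.08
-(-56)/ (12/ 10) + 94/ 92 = 6581/ 138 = 47.69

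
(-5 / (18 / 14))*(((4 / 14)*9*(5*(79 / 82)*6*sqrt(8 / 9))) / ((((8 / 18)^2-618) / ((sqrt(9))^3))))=8638650*sqrt(2) / 1025861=11.91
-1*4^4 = -256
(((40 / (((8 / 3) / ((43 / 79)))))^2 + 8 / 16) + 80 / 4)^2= 1183593860761 / 155800324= 7596.86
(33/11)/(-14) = -3/14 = -0.21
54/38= 27/19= 1.42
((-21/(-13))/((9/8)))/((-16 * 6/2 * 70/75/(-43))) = 1.38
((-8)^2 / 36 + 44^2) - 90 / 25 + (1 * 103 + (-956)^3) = -39317435047 / 45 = -873720778.82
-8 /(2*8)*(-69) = 69 /2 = 34.50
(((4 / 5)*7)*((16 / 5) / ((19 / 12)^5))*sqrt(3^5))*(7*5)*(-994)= -6980896161792*sqrt(3) / 12380495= -976638.40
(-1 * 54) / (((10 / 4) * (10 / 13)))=-702 / 25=-28.08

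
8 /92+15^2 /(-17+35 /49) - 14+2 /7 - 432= -2810873 /6118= -459.44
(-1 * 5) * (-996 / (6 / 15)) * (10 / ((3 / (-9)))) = -373500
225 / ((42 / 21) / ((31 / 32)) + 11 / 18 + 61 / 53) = 6654150 / 113167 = 58.80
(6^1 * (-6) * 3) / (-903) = 0.12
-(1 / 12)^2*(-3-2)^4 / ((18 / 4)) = -625 / 648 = -0.96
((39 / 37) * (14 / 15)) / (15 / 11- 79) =-143 / 11285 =-0.01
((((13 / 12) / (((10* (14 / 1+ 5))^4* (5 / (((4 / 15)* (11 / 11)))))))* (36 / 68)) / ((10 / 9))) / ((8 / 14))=819 / 22154570000000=0.00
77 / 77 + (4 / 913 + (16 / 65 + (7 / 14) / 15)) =457147 / 356070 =1.28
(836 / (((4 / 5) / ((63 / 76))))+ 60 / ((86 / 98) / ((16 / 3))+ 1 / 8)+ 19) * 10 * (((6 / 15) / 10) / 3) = 991967 / 6810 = 145.66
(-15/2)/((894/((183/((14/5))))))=-4575/8344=-0.55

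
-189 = -189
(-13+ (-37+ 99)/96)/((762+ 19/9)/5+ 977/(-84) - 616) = 62265/2393036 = 0.03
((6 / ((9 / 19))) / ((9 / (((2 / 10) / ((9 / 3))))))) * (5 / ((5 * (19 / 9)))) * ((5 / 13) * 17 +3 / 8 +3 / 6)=0.33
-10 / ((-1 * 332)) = 5 / 166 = 0.03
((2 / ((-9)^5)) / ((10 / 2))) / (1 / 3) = -2 / 98415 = -0.00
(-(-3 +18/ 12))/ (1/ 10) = 15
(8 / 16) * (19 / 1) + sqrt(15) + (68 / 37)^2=sqrt(15) + 35259 / 2738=16.75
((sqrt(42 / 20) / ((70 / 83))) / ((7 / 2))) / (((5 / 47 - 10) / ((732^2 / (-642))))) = 58062484 *sqrt(210) / 20316625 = 41.41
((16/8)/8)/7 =1/28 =0.04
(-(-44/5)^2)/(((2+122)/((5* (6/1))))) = -2904/155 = -18.74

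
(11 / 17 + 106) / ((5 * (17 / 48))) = 87024 / 1445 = 60.22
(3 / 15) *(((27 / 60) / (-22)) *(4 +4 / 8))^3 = -531441 / 3407360000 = -0.00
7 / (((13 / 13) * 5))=7 / 5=1.40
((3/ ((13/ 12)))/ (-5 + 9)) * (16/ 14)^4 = 36864/ 31213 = 1.18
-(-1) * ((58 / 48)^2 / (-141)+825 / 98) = 33460391 / 3979584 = 8.41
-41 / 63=-0.65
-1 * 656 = -656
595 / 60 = 9.92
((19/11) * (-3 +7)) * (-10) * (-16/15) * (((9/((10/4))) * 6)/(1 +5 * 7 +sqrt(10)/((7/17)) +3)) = 167311872/3940145 - 10418688 * sqrt(10)/3940145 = 34.10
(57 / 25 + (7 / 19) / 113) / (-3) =-122554 / 161025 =-0.76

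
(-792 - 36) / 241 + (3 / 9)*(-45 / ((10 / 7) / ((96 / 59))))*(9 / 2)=-1142028 / 14219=-80.32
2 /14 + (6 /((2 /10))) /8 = 109 /28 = 3.89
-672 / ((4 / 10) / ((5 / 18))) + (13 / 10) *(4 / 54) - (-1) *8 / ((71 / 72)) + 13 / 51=-74661854 / 162945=-458.20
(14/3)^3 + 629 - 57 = 18188/27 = 673.63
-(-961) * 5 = 4805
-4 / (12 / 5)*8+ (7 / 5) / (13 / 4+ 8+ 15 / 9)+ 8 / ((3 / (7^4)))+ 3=6392.44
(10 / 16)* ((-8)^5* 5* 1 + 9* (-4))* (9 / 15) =-122907 / 2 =-61453.50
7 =7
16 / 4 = 4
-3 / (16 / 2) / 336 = -0.00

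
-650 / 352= -325 / 176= -1.85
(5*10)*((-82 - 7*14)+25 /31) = -277750 /31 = -8959.68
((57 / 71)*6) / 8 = 171 / 284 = 0.60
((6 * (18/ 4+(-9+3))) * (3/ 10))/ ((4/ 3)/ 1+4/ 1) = -81/ 160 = -0.51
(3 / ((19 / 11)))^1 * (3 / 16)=99 / 304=0.33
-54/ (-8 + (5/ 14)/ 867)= 655452/ 97099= 6.75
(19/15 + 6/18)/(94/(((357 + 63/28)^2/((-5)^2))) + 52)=4129938/134269985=0.03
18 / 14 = 9 / 7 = 1.29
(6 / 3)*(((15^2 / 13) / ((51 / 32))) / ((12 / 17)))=400 / 13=30.77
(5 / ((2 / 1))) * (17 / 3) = 85 / 6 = 14.17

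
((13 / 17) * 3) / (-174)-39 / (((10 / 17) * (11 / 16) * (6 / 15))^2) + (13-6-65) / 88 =-355783005 / 238612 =-1491.05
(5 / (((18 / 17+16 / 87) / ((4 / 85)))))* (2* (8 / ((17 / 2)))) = 0.36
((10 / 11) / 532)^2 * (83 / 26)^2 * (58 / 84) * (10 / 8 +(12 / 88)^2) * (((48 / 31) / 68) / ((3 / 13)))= 1533319175 / 596166086980464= 0.00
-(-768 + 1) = 767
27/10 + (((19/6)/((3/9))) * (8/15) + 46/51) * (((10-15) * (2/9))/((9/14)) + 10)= 2151017/41310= 52.07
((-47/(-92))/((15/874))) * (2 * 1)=893/15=59.53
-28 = -28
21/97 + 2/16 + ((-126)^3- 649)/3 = -1552794605/2328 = -667007.99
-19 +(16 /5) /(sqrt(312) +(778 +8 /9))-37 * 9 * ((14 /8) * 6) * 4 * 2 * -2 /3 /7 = 32477230487 /12278707-648 * sqrt(78) /61393535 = 2645.00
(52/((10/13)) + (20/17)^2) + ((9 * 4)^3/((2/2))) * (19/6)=213589762/1445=147812.98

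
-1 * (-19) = 19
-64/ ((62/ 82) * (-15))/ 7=2624/ 3255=0.81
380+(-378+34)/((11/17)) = -1668/11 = -151.64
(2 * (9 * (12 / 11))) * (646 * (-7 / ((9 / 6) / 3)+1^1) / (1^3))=-1813968 / 11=-164906.18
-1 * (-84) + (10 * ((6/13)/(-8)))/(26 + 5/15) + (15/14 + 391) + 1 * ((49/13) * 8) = 3639096/7189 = 506.20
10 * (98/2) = 490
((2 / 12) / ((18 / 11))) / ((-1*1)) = -11 / 108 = -0.10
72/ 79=0.91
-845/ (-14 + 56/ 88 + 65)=-9295/ 568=-16.36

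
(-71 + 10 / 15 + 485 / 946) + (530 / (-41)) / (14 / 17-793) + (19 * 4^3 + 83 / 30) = 500115597826 / 435275885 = 1148.96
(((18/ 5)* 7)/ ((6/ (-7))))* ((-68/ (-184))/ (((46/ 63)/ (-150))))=2361555/ 1058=2232.09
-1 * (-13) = 13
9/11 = 0.82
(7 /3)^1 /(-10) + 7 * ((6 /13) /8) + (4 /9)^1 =1439 /2340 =0.61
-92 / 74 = -46 / 37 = -1.24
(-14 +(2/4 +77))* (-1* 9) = -1143/2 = -571.50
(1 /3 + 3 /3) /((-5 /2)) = -8 /15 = -0.53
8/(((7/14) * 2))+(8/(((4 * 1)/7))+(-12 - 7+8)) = 11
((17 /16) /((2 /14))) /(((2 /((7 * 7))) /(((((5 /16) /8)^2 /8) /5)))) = 29155 /4194304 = 0.01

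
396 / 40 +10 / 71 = 7129 / 710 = 10.04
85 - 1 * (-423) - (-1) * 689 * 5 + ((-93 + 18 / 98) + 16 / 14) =189205 / 49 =3861.33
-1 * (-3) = 3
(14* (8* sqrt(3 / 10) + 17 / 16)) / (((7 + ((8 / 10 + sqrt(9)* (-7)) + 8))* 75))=-28* sqrt(30) / 975-119 / 3120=-0.20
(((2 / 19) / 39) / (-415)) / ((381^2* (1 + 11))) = -1 / 267835109490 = -0.00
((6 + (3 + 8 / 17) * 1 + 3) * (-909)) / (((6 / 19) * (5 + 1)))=-101707 / 17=-5982.76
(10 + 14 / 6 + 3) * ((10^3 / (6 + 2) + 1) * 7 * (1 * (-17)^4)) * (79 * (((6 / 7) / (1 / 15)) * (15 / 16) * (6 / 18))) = 717054929325 / 2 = 358527464662.50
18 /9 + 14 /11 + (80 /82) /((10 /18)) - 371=-165053 /451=-365.97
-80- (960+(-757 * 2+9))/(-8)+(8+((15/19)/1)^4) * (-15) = -285613545/1042568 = -273.95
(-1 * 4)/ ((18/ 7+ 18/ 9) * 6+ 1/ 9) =-252/ 1735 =-0.15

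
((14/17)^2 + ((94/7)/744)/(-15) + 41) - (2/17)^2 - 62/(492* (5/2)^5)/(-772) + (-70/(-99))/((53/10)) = 41.80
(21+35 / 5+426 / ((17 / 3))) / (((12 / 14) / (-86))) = -10352.04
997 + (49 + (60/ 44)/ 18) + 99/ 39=899711/ 858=1048.61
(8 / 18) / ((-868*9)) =-1 / 17577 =-0.00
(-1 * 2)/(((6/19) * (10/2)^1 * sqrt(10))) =-19 * sqrt(10)/150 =-0.40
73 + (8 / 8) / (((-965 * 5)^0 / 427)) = 500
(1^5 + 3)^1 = 4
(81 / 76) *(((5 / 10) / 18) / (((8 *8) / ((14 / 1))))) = 63 / 9728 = 0.01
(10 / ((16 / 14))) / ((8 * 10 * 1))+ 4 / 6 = 149 / 192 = 0.78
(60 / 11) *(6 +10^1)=960 / 11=87.27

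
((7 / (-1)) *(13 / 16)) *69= -6279 / 16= -392.44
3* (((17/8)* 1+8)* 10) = 1215/4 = 303.75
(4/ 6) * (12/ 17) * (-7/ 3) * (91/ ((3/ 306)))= -10192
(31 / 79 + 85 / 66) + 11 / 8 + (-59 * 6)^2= 2613654217 / 20856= 125319.06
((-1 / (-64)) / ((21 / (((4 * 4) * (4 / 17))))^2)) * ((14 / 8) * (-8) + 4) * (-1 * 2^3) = 5120 / 127449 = 0.04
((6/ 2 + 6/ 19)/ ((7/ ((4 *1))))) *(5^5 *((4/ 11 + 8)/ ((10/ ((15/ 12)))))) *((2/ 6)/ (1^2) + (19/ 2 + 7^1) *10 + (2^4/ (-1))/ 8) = 211312500/ 209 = 1011064.59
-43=-43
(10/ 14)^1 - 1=-2/ 7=-0.29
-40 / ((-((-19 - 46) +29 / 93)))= -465 / 752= -0.62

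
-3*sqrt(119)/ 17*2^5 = -96*sqrt(119)/ 17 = -61.60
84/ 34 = 42/ 17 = 2.47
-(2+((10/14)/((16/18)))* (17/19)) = -2.72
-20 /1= -20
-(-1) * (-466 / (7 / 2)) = -932 / 7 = -133.14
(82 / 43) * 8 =656 / 43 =15.26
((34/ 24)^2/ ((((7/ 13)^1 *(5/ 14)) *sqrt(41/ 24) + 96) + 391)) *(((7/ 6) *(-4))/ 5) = -95142268/ 24736042485 + 3757 *sqrt(246)/ 29683250982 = -0.00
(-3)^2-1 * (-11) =20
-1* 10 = -10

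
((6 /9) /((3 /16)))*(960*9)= 30720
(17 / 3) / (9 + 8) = 0.33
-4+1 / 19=-75 / 19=-3.95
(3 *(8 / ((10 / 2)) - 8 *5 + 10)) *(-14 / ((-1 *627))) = -1988 / 1045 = -1.90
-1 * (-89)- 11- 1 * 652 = -574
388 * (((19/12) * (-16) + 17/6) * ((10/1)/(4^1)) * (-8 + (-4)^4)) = -5412600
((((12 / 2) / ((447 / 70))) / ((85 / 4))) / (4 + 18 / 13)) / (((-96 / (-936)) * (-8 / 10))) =-507 / 5066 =-0.10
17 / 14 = 1.21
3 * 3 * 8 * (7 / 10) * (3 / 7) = 108 / 5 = 21.60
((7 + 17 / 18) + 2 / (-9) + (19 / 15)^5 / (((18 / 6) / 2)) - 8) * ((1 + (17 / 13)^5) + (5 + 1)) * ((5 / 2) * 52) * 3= 8003.88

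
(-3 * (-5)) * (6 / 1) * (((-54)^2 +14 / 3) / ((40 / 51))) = 335146.50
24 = 24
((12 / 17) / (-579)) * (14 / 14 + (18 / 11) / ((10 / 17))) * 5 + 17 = 16.98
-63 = -63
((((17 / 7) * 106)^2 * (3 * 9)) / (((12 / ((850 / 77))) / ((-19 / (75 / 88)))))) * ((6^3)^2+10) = -587345868744864 / 343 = -1712378626078.32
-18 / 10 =-9 / 5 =-1.80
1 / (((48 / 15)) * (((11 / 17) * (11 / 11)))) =85 / 176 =0.48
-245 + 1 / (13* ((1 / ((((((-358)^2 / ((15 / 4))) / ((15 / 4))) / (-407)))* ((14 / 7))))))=-295767623 / 1190475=-248.45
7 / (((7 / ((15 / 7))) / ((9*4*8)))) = 4320 / 7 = 617.14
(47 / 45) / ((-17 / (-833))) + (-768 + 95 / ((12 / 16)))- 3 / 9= -590.49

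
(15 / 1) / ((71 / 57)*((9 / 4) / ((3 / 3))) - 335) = -1140 / 25247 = -0.05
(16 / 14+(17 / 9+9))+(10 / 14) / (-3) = 743 / 63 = 11.79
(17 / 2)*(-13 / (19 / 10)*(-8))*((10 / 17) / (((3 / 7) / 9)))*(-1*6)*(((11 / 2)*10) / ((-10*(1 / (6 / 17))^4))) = 4670265600 / 1586899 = 2943.01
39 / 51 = 13 / 17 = 0.76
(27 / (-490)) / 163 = -0.00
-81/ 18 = -9/ 2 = -4.50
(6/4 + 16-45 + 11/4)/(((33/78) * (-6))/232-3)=8294/1009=8.22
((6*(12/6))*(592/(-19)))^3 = -358516260864/6859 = -52269465.06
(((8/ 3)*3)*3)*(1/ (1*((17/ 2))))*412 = 19776/ 17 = 1163.29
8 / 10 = 4 / 5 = 0.80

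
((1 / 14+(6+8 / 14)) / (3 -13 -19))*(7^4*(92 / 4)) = -733677 / 58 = -12649.60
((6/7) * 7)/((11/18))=108/11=9.82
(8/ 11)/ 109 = 8/ 1199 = 0.01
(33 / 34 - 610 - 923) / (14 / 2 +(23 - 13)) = -52089 / 578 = -90.12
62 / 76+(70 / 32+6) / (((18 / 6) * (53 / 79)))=236063 / 48336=4.88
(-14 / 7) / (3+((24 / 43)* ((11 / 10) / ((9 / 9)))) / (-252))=-4515 / 6767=-0.67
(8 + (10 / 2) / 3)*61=1769 / 3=589.67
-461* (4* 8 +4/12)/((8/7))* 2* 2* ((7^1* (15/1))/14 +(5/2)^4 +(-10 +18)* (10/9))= -2499456715/864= -2892889.72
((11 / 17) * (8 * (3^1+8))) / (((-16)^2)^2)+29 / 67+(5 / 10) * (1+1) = 13377451 / 9330688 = 1.43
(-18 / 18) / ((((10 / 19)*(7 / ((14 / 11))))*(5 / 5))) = -0.35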